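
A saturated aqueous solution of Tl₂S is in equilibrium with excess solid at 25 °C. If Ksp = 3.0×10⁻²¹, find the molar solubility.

9.1×10⁻⁸ M

Tl₂S(s) ⇌ 2 Tl⁺(aq) + S²⁻(aq)
Let s be the molar solubility. Then [Tl⁺] = 2s and [S²⁻] = s.
Ksp = [Tl⁺]^2[S²⁻] = (2s)^2 · s = 4s^3
4s^3 = 3.0×10⁻²¹  ⇒  s^3 = 7.5×10⁻²²
s = 9.1×10⁻⁸ mol L⁻¹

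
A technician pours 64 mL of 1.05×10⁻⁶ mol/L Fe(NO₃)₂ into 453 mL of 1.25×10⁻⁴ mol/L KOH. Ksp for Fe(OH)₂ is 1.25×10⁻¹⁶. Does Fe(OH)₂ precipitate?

Yes

Total volume after mixing = 64 + 453 = 517 mL.
[Fe²⁺] = (1.05×10⁻⁶)(64)/517 = 1.30×10⁻⁷ mol/L
[OH⁻] = (1.25×10⁻⁴)(453)/517 = 1.10×10⁻⁴ mol/L
Q = [Fe²⁺][OH⁻]^2 = 1.56×10⁻¹⁵
Because Q > Ksp (1.56×10⁻¹⁵ vs 1.25×10⁻¹⁶), a precipitate of Fe(OH)₂ forms.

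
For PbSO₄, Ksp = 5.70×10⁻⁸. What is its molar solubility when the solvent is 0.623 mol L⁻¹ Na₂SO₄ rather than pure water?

9.15×10⁻⁸ M

PbSO₄(s) ⇌ Pb²⁺(aq) + SO₄²⁻(aq)
The solution already contains SO₄²⁻ at 0.623 mol L⁻¹. Let s be the molar solubility of PbSO₄.
[SO₄²⁻] ≈ 0.623 mol L⁻¹ (common ion dominates); [Pb²⁺] = s.
Ksp = [Pb²⁺][SO₄²⁻] = s(0.623)
s = 5.70×10⁻⁸ / (0.623) = 9.15×10⁻⁸
s = 9.15×10⁻⁸ mol L⁻¹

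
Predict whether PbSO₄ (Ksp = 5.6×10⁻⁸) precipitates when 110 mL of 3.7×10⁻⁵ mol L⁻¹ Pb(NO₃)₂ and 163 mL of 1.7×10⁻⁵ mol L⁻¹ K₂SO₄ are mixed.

No

The combined volume is 273 mL.
[Pb²⁺] = (3.7×10⁻⁵)(110)/273 = 1.5×10⁻⁵ mol L⁻¹
[SO₄²⁻] = (1.7×10⁻⁵)(163)/273 = 1.0×10⁻⁵ mol L⁻¹
Q = [Pb²⁺][SO₄²⁻] = 1.5×10⁻¹⁰
Since Q (1.5×10⁻¹⁰) is less than Ksp (5.6×10⁻⁸), no PbSO₄ precipitates.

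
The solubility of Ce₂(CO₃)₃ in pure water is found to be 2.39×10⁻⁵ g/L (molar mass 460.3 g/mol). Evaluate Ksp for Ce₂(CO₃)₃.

s = (2.39×10⁻⁵ g L⁻¹)/(460.3 g mol⁻¹) = 5.1923×10⁻⁸ M
Ce₂(CO₃)₃(s) ⇌ 2 Ce³⁺(aq) + 3 CO₃²⁻(aq)
Call the molar solubility s, so that [Ce³⁺] = 2s and [CO₃²⁻] = 3s.
Ksp = [Ce³⁺]^2[CO₃²⁻]^3 = (2s)^2 · (3s)^3 = 108s^5
Ksp = 108 × (5.1923×10⁻⁸)^5 = 4.08×10⁻³⁵

Ksp = 4.08×10⁻³⁵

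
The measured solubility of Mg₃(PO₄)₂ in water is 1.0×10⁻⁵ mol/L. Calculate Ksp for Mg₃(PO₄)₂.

Ksp = 1.1×10⁻²³

Mg₃(PO₄)₂(s) ⇌ 3 Mg²⁺(aq) + 2 PO₄³⁻(aq)
Let s be the molar solubility. Then [Mg²⁺] = 3s and [PO₄³⁻] = 2s.
Ksp = [Mg²⁺]^3[PO₄³⁻]^2 = (3s)^3 · (2s)^2 = 108s^5
Ksp = 108 × (1.0×10⁻⁵)^5 = 1.1×10⁻²³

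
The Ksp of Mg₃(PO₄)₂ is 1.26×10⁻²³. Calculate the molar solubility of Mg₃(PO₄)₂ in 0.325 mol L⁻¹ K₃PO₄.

1.64×10⁻⁸ M

Mg₃(PO₄)₂(s) ⇌ 3 Mg²⁺(aq) + 2 PO₄³⁻(aq)
PO₄³⁻ is already present at 0.325 mol L⁻¹. If s mol/L of Mg₃(PO₄)₂ dissolves, [Mg²⁺] = 3s while [PO₄³⁻] ≈ 0.325 mol L⁻¹.
Ksp = [Mg²⁺]^3[PO₄³⁻]^2 = (3s)^3(0.325)^2
(3s)^3 = 1.26×10⁻²³ / (0.325)^2 = 1.19×10⁻²²
s = 1.64×10⁻⁸ mol L⁻¹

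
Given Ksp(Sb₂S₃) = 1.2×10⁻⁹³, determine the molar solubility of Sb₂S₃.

1.0×10⁻¹⁹ M

Sb₂S₃(s) ⇌ 2 Sb³⁺(aq) + 3 S²⁻(aq)
Call the molar solubility s, so that [Sb³⁺] = 2s and [S²⁻] = 3s.
Ksp = [Sb³⁺]^2[S²⁻]^3 = (2s)^2 · (3s)^3 = 108s^5
108s^5 = 1.2×10⁻⁹³  ⇒  s^5 = 1.1×10⁻⁹⁵
s = (1.1×10⁻⁹⁵)^(1/5) = 1.0×10⁻¹⁹ mol/L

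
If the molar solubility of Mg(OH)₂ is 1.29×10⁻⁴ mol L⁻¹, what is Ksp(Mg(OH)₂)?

Mg(OH)₂(s) ⇌ Mg²⁺(aq) + 2 OH⁻(aq)
Let s be the molar solubility. Then [Mg²⁺] = s and [OH⁻] = 2s.
Ksp = [Mg²⁺][OH⁻]^2 = s · (2s)^2 = 4s^3
Ksp = 4 × (1.29×10⁻⁴)^3 = 8.59×10⁻¹²

Ksp = 8.59×10⁻¹²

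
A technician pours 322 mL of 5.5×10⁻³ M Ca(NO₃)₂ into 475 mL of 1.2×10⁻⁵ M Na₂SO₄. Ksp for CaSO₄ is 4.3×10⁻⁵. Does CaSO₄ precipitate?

No

Total volume after mixing = 322 + 475 = 797 mL.
[Ca²⁺] = (5.5×10⁻³)(322)/797 = 2.2×10⁻³ M
[SO₄²⁻] = (1.2×10⁻⁵)(475)/797 = 7.2×10⁻⁶ M
Q = [Ca²⁺][SO₄²⁻] = 1.6×10⁻⁸
Since Q (1.6×10⁻⁸) is less than Ksp (4.3×10⁻⁵), no CaSO₄ precipitates.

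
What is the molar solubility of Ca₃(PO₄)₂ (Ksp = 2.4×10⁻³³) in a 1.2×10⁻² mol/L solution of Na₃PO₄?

8.5×10⁻¹¹ M

Ca₃(PO₄)₂(s) ⇌ 3 Ca²⁺(aq) + 2 PO₄³⁻(aq)
With PO₄³⁻ already at 1.2×10⁻² mol/L and s small, take [PO₄³⁻] ≈ 1.2×10⁻² mol/L and [Ca²⁺] = 3s.
Ksp = [Ca²⁺]^3[PO₄³⁻]^2 = (3s)^3(1.2×10⁻²)^2
(3s)^3 = 2.4×10⁻³³ / (1.2×10⁻²)^2 = 1.7×10⁻²⁹
s = 8.5×10⁻¹¹ mol/L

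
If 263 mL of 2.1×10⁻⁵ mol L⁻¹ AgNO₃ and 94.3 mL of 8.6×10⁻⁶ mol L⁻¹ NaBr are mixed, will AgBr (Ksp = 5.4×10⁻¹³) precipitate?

Yes

Total volume after mixing = 263 + 94.3 = 357.3 mL.
[Ag⁺] = (2.1×10⁻⁵)(263)/357.3 = 1.5×10⁻⁵ mol L⁻¹
[Br⁻] = (8.6×10⁻⁶)(94.3)/357.3 = 2.3×10⁻⁶ mol L⁻¹
Q = [Ag⁺][Br⁻] = 3.5×10⁻¹¹
Since Q (3.5×10⁻¹¹) exceeds Ksp (5.4×10⁻¹³), AgBr will precipitate.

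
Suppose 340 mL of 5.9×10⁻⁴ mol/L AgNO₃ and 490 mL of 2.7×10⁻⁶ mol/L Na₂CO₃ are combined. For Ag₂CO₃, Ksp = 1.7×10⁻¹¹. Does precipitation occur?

The combined volume is 830 mL.
[Ag⁺] = (5.9×10⁻⁴)(340)/830 = 2.4×10⁻⁴ mol/L
[CO₃²⁻] = (2.7×10⁻⁶)(490)/830 = 1.6×10⁻⁶ mol/L
Q = [Ag⁺]^2[CO₃²⁻] = 9.3×10⁻¹⁴
Since Q (9.3×10⁻¹⁴) is less than Ksp (1.7×10⁻¹¹), no Ag₂CO₃ precipitates.

No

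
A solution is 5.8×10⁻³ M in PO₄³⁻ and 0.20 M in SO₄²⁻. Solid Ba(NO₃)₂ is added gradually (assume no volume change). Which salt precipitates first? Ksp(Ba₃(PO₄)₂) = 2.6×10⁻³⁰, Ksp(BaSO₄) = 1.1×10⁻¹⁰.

BaSO₄

Precipitation begins when Q = Ksp.
For Ba₃(PO₄)₂: [Ba²⁺] = (Ksp/[PO₄³⁻]^2)^(1/3) = 4.3×10⁻⁹ M
For BaSO₄: [Ba²⁺] = (Ksp/[SO₄²⁻]) = 5.5×10⁻¹⁰ M
The smaller threshold [Ba²⁺] is reached first, so BaSO₄ precipitates first.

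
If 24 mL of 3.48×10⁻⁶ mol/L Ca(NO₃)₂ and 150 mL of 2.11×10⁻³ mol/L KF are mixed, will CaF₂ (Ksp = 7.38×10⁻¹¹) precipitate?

The combined volume is 174 mL.
[Ca²⁺] = (3.48×10⁻⁶)(24)/174 = 4.80×10⁻⁷ mol/L
[F⁻] = (2.11×10⁻³)(150)/174 = 1.82×10⁻³ mol/L
Q = [Ca²⁺][F⁻]^2 = 1.59×10⁻¹²
Since Q (1.59×10⁻¹²) is less than Ksp (7.38×10⁻¹¹), no CaF₂ precipitates.

No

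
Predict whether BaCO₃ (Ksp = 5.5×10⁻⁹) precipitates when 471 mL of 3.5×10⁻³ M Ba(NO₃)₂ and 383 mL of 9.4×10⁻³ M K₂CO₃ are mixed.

Yes

After mixing, V = 471 mL + 383 mL = 854 mL.
[Ba²⁺] = (3.5×10⁻³)(471)/854 = 1.9×10⁻³ M
[CO₃²⁻] = (9.4×10⁻³)(383)/854 = 4.2×10⁻³ M
Q = [Ba²⁺][CO₃²⁻] = 8.1×10⁻⁶
Q = 8.1×10⁻⁶ > Ksp = 5.5×10⁻⁹, so the solution is supersaturated and BaCO₃ precipitates.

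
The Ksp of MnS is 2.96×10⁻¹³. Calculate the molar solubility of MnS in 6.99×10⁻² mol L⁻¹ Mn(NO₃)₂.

4.23×10⁻¹² M

MnS(s) ⇌ Mn²⁺(aq) + S²⁻(aq)
The solution already contains Mn²⁺ at 6.99×10⁻² mol L⁻¹. Let s be the molar solubility of MnS.
[Mn²⁺] ≈ 6.99×10⁻² mol L⁻¹ (common ion dominates); [S²⁻] = s.
Ksp = [Mn²⁺][S²⁻] = (6.99×10⁻²)s
s = 2.96×10⁻¹³ / (6.99×10⁻²) = 4.23×10⁻¹²
s = 4.23×10⁻¹² mol L⁻¹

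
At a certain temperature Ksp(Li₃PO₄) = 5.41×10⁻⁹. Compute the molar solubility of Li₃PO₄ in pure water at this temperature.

3.76×10⁻³ M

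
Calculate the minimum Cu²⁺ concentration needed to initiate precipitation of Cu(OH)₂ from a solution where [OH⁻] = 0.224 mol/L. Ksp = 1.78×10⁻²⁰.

3.55×10⁻¹⁹ M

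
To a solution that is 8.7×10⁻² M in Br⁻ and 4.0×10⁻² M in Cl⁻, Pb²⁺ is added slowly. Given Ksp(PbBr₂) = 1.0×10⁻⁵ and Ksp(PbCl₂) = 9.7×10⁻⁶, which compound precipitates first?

PbBr₂

Precipitation begins when Q = Ksp.
For PbBr₂: [Pb²⁺] = (Ksp/[Br⁻]^2) = 1.3×10⁻³ M
For PbCl₂: [Pb²⁺] = (Ksp/[Cl⁻]^2) = 6.1×10⁻³ M
PbBr₂ requires the lower [Pb²⁺], so it precipitates first.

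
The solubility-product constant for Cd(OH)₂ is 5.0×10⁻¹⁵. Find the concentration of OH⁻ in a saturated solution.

Cd(OH)₂(s) ⇌ Cd²⁺(aq) + 2 OH⁻(aq)
For each mole of Cd(OH)₂ that dissolves per liter, [Cd²⁺] = s and [OH⁻] = 2s; let s denote this solubility.
Ksp = [Cd²⁺][OH⁻]^2 = s · (2s)^2 = 4s^3 = 5.0×10⁻¹⁵
s = 1.1×10⁻⁵ mol/L
[OH⁻] = 2s = 2.2×10⁻⁵ mol/L

2.2×10⁻⁵ M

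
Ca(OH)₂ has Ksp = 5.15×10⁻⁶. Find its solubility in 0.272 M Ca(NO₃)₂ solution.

Ca(OH)₂(s) ⇌ Ca²⁺(aq) + 2 OH⁻(aq)
Ca²⁺ is already present at 0.272 M. If s mol/L of Ca(OH)₂ dissolves, [OH⁻] = 2s while [Ca²⁺] ≈ 0.272 M.
Ksp = [Ca²⁺][OH⁻]^2 = (0.272)(2s)^2
(2s)^2 = 5.15×10⁻⁶ / (0.272) = 1.89×10⁻⁵
s = 2.18×10⁻³ M

2.18×10⁻³ M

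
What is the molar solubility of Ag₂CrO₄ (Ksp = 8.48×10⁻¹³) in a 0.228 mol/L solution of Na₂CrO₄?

Ag₂CrO₄(s) ⇌ 2 Ag⁺(aq) + CrO₄²⁻(aq)
Let s be the solubility of Ag₂CrO₄ here. The common ion gives [CrO₄²⁻] ≈ 0.228 mol/L, and [Ag⁺] = 2s.
Ksp = [Ag⁺]^2[CrO₄²⁻] = (2s)^2(0.228)
(2s)^2 = 8.48×10⁻¹³ / (0.228) = 3.72×10⁻¹²
s = 9.64×10⁻⁷ mol/L

9.64×10⁻⁷ M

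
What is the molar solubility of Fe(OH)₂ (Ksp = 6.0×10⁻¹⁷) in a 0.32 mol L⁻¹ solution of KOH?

Fe(OH)₂(s) ⇌ Fe²⁺(aq) + 2 OH⁻(aq)
With OH⁻ already at 0.32 mol L⁻¹ and s small, take [OH⁻] ≈ 0.32 mol L⁻¹ and [Fe²⁺] = s.
Ksp = [Fe²⁺][OH⁻]^2 = s(0.32)^2
s = 6.0×10⁻¹⁷ / (0.32)^2 = 5.9×10⁻¹⁶
s = 5.9×10⁻¹⁶ mol L⁻¹

5.9×10⁻¹⁶ M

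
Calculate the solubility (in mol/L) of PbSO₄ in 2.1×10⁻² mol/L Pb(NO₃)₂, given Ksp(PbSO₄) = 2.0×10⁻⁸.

9.5×10⁻⁷ M

PbSO₄(s) ⇌ Pb²⁺(aq) + SO₄²⁻(aq)
Let s be the solubility of PbSO₄ here. The common ion gives [Pb²⁺] ≈ 2.1×10⁻² mol/L, and [SO₄²⁻] = s.
Ksp = [Pb²⁺][SO₄²⁻] = (2.1×10⁻²)s
s = 2.0×10⁻⁸ / (2.1×10⁻²) = 9.5×10⁻⁷
s = 9.5×10⁻⁷ mol/L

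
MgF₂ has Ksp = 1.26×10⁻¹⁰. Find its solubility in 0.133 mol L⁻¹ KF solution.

7.12×10⁻⁹ M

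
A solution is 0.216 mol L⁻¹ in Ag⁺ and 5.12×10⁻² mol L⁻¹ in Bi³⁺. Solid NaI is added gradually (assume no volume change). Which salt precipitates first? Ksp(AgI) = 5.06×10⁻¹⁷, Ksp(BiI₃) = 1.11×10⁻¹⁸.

A salt starts to precipitate once the ion product Q reaches its Ksp.
For AgI: [I⁻] = (Ksp/[Ag⁺]) = 2.34×10⁻¹⁶ mol L⁻¹
For BiI₃: [I⁻] = (Ksp/[Bi³⁺])^(1/3) = 2.79×10⁻⁶ mol L⁻¹
Since AgI needs less I⁻ to reach saturation, it precipitates first.

AgI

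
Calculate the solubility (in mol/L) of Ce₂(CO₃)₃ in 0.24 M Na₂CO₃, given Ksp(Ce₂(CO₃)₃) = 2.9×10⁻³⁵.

Ce₂(CO₃)₃(s) ⇌ 2 Ce³⁺(aq) + 3 CO₃²⁻(aq)
CO₃²⁻ is already present at 0.24 M. If s mol/L of Ce₂(CO₃)₃ dissolves, [Ce³⁺] = 2s while [CO₃²⁻] ≈ 0.24 M.
Ksp = [Ce³⁺]^2[CO₃²⁻]^3 = (2s)^2(0.24)^3
(2s)^2 = 2.9×10⁻³⁵ / (0.24)^3 = 2.1×10⁻³³
s = 2.3×10⁻¹⁷ M

2.3×10⁻¹⁷ M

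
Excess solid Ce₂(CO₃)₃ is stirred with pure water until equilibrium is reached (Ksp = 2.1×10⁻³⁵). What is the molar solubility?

4.5×10⁻⁸ M

Ce₂(CO₃)₃(s) ⇌ 2 Ce³⁺(aq) + 3 CO₃²⁻(aq)
Let s be the molar solubility. Then [Ce³⁺] = 2s and [CO₃²⁻] = 3s.
Ksp = [Ce³⁺]^2[CO₃²⁻]^3 = (2s)^2 · (3s)^3 = 108s^5
108s^5 = 2.1×10⁻³⁵  ⇒  s^5 = 1.9×10⁻³⁷
Taking the 5th root, s = 4.5×10⁻⁸ M.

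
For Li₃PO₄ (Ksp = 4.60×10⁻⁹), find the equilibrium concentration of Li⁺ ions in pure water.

1.08×10⁻² M

Li₃PO₄(s) ⇌ 3 Li⁺(aq) + PO₄³⁻(aq)
With molar solubility s: [Li⁺] = 3s, [PO₄³⁻] = s.
Ksp = [Li⁺]^3[PO₄³⁻] = (3s)^3 · s = 27s^4 = 4.60×10⁻⁹
s = 3.61×10⁻³ mol/L
[Li⁺] = 3s = 1.08×10⁻² mol/L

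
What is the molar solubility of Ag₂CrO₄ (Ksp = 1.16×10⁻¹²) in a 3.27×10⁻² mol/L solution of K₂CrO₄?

2.98×10⁻⁶ M

Ag₂CrO₄(s) ⇌ 2 Ag⁺(aq) + CrO₄²⁻(aq)
Let s be the solubility of Ag₂CrO₄ here. The common ion gives [CrO₄²⁻] ≈ 3.27×10⁻² mol/L, and [Ag⁺] = 2s.
Ksp = [Ag⁺]^2[CrO₄²⁻] = (2s)^2(3.27×10⁻²)
(2s)^2 = 1.16×10⁻¹² / (3.27×10⁻²) = 3.55×10⁻¹¹
s = 2.98×10⁻⁶ mol/L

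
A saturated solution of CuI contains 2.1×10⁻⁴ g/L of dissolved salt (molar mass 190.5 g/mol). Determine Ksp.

Ksp = 1.2×10⁻¹²

s = (2.1×10⁻⁴ g L⁻¹)/(190.5 g mol⁻¹) = 1.102×10⁻⁶ M
CuI(s) ⇌ Cu⁺(aq) + I⁻(aq)
With molar solubility s: [Cu⁺] = s, [I⁻] = s.
Ksp = [Cu⁺][I⁻] = s · s = s^2
Ksp = (1.102×10⁻⁶)^2 = 1.2×10⁻¹²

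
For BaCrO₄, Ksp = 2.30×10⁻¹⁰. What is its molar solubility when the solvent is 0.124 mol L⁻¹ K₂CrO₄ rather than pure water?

BaCrO₄(s) ⇌ Ba²⁺(aq) + CrO₄²⁻(aq)
Let s be the solubility of BaCrO₄ here. The common ion gives [CrO₄²⁻] ≈ 0.124 mol L⁻¹, and [Ba²⁺] = s.
Ksp = [Ba²⁺][CrO₄²⁻] = s(0.124)
s = 2.30×10⁻¹⁰ / (0.124) = 1.85×10⁻⁹
s = 1.85×10⁻⁹ mol L⁻¹

1.85×10⁻⁹ M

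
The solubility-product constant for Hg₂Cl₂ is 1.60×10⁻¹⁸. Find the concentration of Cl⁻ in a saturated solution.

Hg₂Cl₂(s) ⇌ Hg₂²⁺(aq) + 2 Cl⁻(aq)
If s mol/L of Hg₂Cl₂ dissolves, [Hg₂²⁺] = s and [Cl⁻] = 2s.
Ksp = [Hg₂²⁺][Cl⁻]^2 = s · (2s)^2 = 4s^3 = 1.60×10⁻¹⁸
s = 7.37×10⁻⁷ mol L⁻¹
[Cl⁻] = 2s = 1.47×10⁻⁶ mol L⁻¹

1.47×10⁻⁶ M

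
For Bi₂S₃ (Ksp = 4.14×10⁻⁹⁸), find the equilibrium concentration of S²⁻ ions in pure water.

3.92×10⁻²⁰ M

Bi₂S₃(s) ⇌ 2 Bi³⁺(aq) + 3 S²⁻(aq)
Call the molar solubility s, so that [Bi³⁺] = 2s and [S²⁻] = 3s.
Ksp = [Bi³⁺]^2[S²⁻]^3 = (2s)^2 · (3s)^3 = 108s^5 = 4.14×10⁻⁹⁸
s = 1.31×10⁻²⁰ mol L⁻¹
[S²⁻] = 3s = 3.92×10⁻²⁰ mol L⁻¹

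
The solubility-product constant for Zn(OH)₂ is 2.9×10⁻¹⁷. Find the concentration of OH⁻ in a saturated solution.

3.9×10⁻⁶ M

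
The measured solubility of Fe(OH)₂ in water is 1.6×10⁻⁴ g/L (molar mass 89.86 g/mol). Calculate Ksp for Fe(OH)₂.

Convert to molarity: s = 1.6×10⁻⁴ / 89.86 = 1.781×10⁻⁶ mol/L
Fe(OH)₂(s) ⇌ Fe²⁺(aq) + 2 OH⁻(aq)
If s mol/L of Fe(OH)₂ dissolves, [Fe²⁺] = s and [OH⁻] = 2s.
Ksp = [Fe²⁺][OH⁻]^2 = s · (2s)^2 = 4s^3
Ksp = 4 × (1.781×10⁻⁶)^3 = 2.3×10⁻¹⁷

Ksp = 2.3×10⁻¹⁷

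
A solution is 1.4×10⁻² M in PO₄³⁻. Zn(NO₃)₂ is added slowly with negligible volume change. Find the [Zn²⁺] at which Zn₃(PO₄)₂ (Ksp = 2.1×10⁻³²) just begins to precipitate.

Precipitation of each salt begins when its ion product equals Ksp.
Zn₃(PO₄)₂(s) ⇌ 3 Zn²⁺(aq) + 2 PO₄³⁻(aq)
Ksp = [Zn²⁺]^3[PO₄³⁻]^2 = [Zn²⁺]^3(1.4×10⁻²)^2
[Zn²⁺]^3 = 2.1×10⁻³² / (1.4×10⁻²)^2 = 1.1×10⁻²⁸
[Zn²⁺] = 4.7×10⁻¹⁰ M

4.7×10⁻¹⁰ M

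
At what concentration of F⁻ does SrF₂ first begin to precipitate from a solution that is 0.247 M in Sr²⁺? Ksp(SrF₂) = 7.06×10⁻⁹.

1.69×10⁻⁴ M

The threshold for precipitation is Q = Ksp.
SrF₂(s) ⇌ Sr²⁺(aq) + 2 F⁻(aq)
Ksp = [Sr²⁺][F⁻]^2 = [F⁻]^2(0.247)
[F⁻]^2 = 7.06×10⁻⁹ / (0.247) = 2.86×10⁻⁸
[F⁻] = 1.69×10⁻⁴ M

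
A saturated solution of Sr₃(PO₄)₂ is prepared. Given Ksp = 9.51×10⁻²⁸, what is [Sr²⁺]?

Sr₃(PO₄)₂(s) ⇌ 3 Sr²⁺(aq) + 2 PO₄³⁻(aq)
Let s be the molar solubility. Then [Sr²⁺] = 3s and [PO₄³⁻] = 2s.
Ksp = [Sr²⁺]^3[PO₄³⁻]^2 = (3s)^3 · (2s)^2 = 108s^5 = 9.51×10⁻²⁸
s = 1.55×10⁻⁶ mol L⁻¹
[Sr²⁺] = 3s = 4.64×10⁻⁶ mol L⁻¹

4.64×10⁻⁶ M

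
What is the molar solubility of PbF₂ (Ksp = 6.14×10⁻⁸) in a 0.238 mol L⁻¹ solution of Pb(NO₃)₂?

2.54×10⁻⁴ M

PbF₂(s) ⇌ Pb²⁺(aq) + 2 F⁻(aq)
The solution already contains Pb²⁺ at 0.238 mol L⁻¹. Let s be the molar solubility of PbF₂.
[Pb²⁺] ≈ 0.238 mol L⁻¹ (common ion dominates); [F⁻] = 2s.
Ksp = [Pb²⁺][F⁻]^2 = (0.238)(2s)^2
(2s)^2 = 6.14×10⁻⁸ / (0.238) = 2.58×10⁻⁷
s = 2.54×10⁻⁴ mol L⁻¹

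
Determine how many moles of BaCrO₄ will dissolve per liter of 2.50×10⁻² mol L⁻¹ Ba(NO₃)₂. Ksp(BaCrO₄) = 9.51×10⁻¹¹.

BaCrO₄(s) ⇌ Ba²⁺(aq) + CrO₄²⁻(aq)
Let s be the solubility of BaCrO₄ here. The common ion gives [Ba²⁺] ≈ 2.50×10⁻² mol L⁻¹, and [CrO₄²⁻] = s.
Ksp = [Ba²⁺][CrO₄²⁻] = (2.50×10⁻²)s
s = 9.51×10⁻¹¹ / (2.50×10⁻²) = 3.80×10⁻⁹
s = 3.80×10⁻⁹ mol L⁻¹

3.80×10⁻⁹ M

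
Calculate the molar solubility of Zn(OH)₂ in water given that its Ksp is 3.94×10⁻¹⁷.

2.14×10⁻⁶ M

Zn(OH)₂(s) ⇌ Zn²⁺(aq) + 2 OH⁻(aq)
With molar solubility s: [Zn²⁺] = s, [OH⁻] = 2s.
Ksp = [Zn²⁺][OH⁻]^2 = s · (2s)^2 = 4s^3
4s^3 = 3.94×10⁻¹⁷  ⇒  s^3 = 9.85×10⁻¹⁸
s = (9.85×10⁻¹⁸)^(1/3) = 2.14×10⁻⁶ mol/L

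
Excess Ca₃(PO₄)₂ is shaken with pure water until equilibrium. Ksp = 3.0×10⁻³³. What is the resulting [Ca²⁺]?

Ca₃(PO₄)₂(s) ⇌ 3 Ca²⁺(aq) + 2 PO₄³⁻(aq)
Let s be the molar solubility. Then [Ca²⁺] = 3s and [PO₄³⁻] = 2s.
Ksp = [Ca²⁺]^3[PO₄³⁻]^2 = (3s)^3 · (2s)^2 = 108s^5 = 3.0×10⁻³³
s = 1.2×10⁻⁷ mol/L
[Ca²⁺] = 3s = 3.7×10⁻⁷ mol/L

3.7×10⁻⁷ M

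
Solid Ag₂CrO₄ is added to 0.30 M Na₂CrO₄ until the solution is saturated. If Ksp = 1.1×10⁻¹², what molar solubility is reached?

9.6×10⁻⁷ M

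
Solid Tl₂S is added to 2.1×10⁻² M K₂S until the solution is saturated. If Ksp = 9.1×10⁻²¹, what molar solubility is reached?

Tl₂S(s) ⇌ 2 Tl⁺(aq) + S²⁻(aq)
The solution already contains S²⁻ at 2.1×10⁻² M. Let s be the molar solubility of Tl₂S.
[S²⁻] ≈ 2.1×10⁻² M (common ion dominates); [Tl⁺] = 2s.
Ksp = [Tl⁺]^2[S²⁻] = (2s)^2(2.1×10⁻²)
(2s)^2 = 9.1×10⁻²¹ / (2.1×10⁻²) = 4.3×10⁻¹⁹
s = 3.3×10⁻¹⁰ M

3.3×10⁻¹⁰ M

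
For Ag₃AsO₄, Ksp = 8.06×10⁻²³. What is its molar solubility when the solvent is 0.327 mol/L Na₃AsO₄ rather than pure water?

2.09×10⁻⁸ M

Ag₃AsO₄(s) ⇌ 3 Ag⁺(aq) + AsO₄³⁻(aq)
The solution already contains AsO₄³⁻ at 0.327 mol/L. Let s be the molar solubility of Ag₃AsO₄.
[AsO₄³⁻] ≈ 0.327 mol/L (common ion dominates); [Ag⁺] = 3s.
Ksp = [Ag⁺]^3[AsO₄³⁻] = (3s)^3(0.327)
(3s)^3 = 8.06×10⁻²³ / (0.327) = 2.46×10⁻²²
s = 2.09×10⁻⁸ mol/L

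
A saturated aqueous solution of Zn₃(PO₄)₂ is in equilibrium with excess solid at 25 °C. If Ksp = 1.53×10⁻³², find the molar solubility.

Zn₃(PO₄)₂(s) ⇌ 3 Zn²⁺(aq) + 2 PO₄³⁻(aq)
With molar solubility s: [Zn²⁺] = 3s, [PO₄³⁻] = 2s.
Ksp = [Zn²⁺]^3[PO₄³⁻]^2 = (3s)^3 · (2s)^2 = 108s^5
108s^5 = 1.53×10⁻³²  ⇒  s^5 = 1.42×10⁻³⁴
s = 1.70×10⁻⁷ M

1.70×10⁻⁷ M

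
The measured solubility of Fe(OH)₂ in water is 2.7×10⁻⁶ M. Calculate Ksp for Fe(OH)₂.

Ksp = 7.9×10⁻¹⁷

Fe(OH)₂(s) ⇌ Fe²⁺(aq) + 2 OH⁻(aq)
If s mol/L of Fe(OH)₂ dissolves, [Fe²⁺] = s and [OH⁻] = 2s.
Ksp = [Fe²⁺][OH⁻]^2 = s · (2s)^2 = 4s^3
Ksp = 4 × (2.7×10⁻⁶)^3 = 7.9×10⁻¹⁷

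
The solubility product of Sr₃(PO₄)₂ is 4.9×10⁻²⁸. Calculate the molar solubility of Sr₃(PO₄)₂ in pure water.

1.4×10⁻⁶ M

Sr₃(PO₄)₂(s) ⇌ 3 Sr²⁺(aq) + 2 PO₄³⁻(aq)
With molar solubility s: [Sr²⁺] = 3s, [PO₄³⁻] = 2s.
Ksp = [Sr²⁺]^3[PO₄³⁻]^2 = (3s)^3 · (2s)^2 = 108s^5
108s^5 = 4.9×10⁻²⁸  ⇒  s^5 = 4.5×10⁻³⁰
s = 1.4×10⁻⁶ mol L⁻¹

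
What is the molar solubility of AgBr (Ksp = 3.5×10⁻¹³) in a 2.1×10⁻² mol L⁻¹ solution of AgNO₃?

AgBr(s) ⇌ Ag⁺(aq) + Br⁻(aq)
With Ag⁺ already at 2.1×10⁻² mol L⁻¹ and s small, take [Ag⁺] ≈ 2.1×10⁻² mol L⁻¹ and [Br⁻] = s.
Ksp = [Ag⁺][Br⁻] = (2.1×10⁻²)s
s = 3.5×10⁻¹³ / (2.1×10⁻²) = 1.7×10⁻¹¹
s = 1.7×10⁻¹¹ mol L⁻¹

1.7×10⁻¹¹ M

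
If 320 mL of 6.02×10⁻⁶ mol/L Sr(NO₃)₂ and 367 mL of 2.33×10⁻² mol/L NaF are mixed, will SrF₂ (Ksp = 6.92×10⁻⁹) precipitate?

Total volume after mixing = 320 + 367 = 687 mL.
[Sr²⁺] = (6.02×10⁻⁶)(320)/687 = 2.80×10⁻⁶ mol/L
[F⁻] = (2.33×10⁻²)(367)/687 = 1.24×10⁻² mol/L
Q = [Sr²⁺][F⁻]^2 = 4.34×10⁻¹⁰
Q = 4.34×10⁻¹⁰ < Ksp = 6.92×10⁻⁹, so the solution is unsaturated and no precipitate forms.

No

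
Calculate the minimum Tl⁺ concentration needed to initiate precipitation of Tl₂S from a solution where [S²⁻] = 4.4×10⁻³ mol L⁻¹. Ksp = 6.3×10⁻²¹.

1.2×10⁻⁹ M

A salt starts to precipitate once the ion product Q reaches its Ksp.
Tl₂S(s) ⇌ 2 Tl⁺(aq) + S²⁻(aq)
Ksp = [Tl⁺]^2[S²⁻] = [Tl⁺]^2(4.4×10⁻³)
[Tl⁺]^2 = 6.3×10⁻²¹ / (4.4×10⁻³) = 1.4×10⁻¹⁸
[Tl⁺] = 1.2×10⁻⁹ mol L⁻¹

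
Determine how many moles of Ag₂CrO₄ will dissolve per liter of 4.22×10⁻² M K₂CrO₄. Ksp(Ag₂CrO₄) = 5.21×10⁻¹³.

Ag₂CrO₄(s) ⇌ 2 Ag⁺(aq) + CrO₄²⁻(aq)
The solution already contains CrO₄²⁻ at 4.22×10⁻² M. Let s be the molar solubility of Ag₂CrO₄.
[CrO₄²⁻] ≈ 4.22×10⁻² M (common ion dominates); [Ag⁺] = 2s.
Ksp = [Ag⁺]^2[CrO₄²⁻] = (2s)^2(4.22×10⁻²)
(2s)^2 = 5.21×10⁻¹³ / (4.22×10⁻²) = 1.23×10⁻¹¹
s = 1.76×10⁻⁶ M

1.76×10⁻⁶ M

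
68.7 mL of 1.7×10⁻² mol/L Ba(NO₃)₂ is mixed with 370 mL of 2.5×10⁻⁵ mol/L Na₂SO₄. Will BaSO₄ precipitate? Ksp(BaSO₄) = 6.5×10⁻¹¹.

After mixing, V = 68.7 mL + 370 mL = 438.7 mL.
[Ba²⁺] = (1.7×10⁻²)(68.7)/438.7 = 2.7×10⁻³ mol/L
[SO₄²⁻] = (2.5×10⁻⁵)(370)/438.7 = 2.1×10⁻⁵ mol/L
Q = [Ba²⁺][SO₄²⁻] = 5.6×10⁻⁸
Because Q > Ksp (5.6×10⁻⁸ vs 6.5×10⁻¹¹), a precipitate of BaSO₄ forms.

Yes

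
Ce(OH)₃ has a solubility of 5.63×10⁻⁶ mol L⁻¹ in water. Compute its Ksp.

Ce(OH)₃(s) ⇌ Ce³⁺(aq) + 3 OH⁻(aq)
With molar solubility s: [Ce³⁺] = s, [OH⁻] = 3s.
Ksp = [Ce³⁺][OH⁻]^3 = s · (3s)^3 = 27s^4
Ksp = 27 × (5.63×10⁻⁶)^4 = 2.71×10⁻²⁰

Ksp = 2.71×10⁻²⁰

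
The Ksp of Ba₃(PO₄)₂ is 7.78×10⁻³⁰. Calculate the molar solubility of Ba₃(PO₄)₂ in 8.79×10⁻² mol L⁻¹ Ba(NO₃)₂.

5.35×10⁻¹⁴ M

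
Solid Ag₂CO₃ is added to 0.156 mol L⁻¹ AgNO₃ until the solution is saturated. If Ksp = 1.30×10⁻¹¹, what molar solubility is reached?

5.34×10⁻¹⁰ M

Ag₂CO₃(s) ⇌ 2 Ag⁺(aq) + CO₃²⁻(aq)
The solution already contains Ag⁺ at 0.156 mol L⁻¹. Let s be the molar solubility of Ag₂CO₃.
[Ag⁺] ≈ 0.156 mol L⁻¹ (common ion dominates); [CO₃²⁻] = s.
Ksp = [Ag⁺]^2[CO₃²⁻] = (0.156)^2s
s = 1.30×10⁻¹¹ / (0.156)^2 = 5.34×10⁻¹⁰
s = 5.34×10⁻¹⁰ mol L⁻¹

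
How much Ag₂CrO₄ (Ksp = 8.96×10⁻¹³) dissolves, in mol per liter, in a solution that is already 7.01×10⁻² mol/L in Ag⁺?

1.82×10⁻¹⁰ M

Ag₂CrO₄(s) ⇌ 2 Ag⁺(aq) + CrO₄²⁻(aq)
The solution already contains Ag⁺ at 7.01×10⁻² mol/L. Let s be the molar solubility of Ag₂CrO₄.
[Ag⁺] ≈ 7.01×10⁻² mol/L (common ion dominates); [CrO₄²⁻] = s.
Ksp = [Ag⁺]^2[CrO₄²⁻] = (7.01×10⁻²)^2s
s = 8.96×10⁻¹³ / (7.01×10⁻²)^2 = 1.82×10⁻¹⁰
s = 1.82×10⁻¹⁰ mol/L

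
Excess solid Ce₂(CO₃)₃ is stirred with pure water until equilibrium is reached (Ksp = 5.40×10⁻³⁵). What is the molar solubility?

5.49×10⁻⁸ M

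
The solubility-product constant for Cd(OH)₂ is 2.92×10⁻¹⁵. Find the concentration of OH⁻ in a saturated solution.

Cd(OH)₂(s) ⇌ Cd²⁺(aq) + 2 OH⁻(aq)
If s mol/L of Cd(OH)₂ dissolves, [Cd²⁺] = s and [OH⁻] = 2s.
Ksp = [Cd²⁺][OH⁻]^2 = s · (2s)^2 = 4s^3 = 2.92×10⁻¹⁵
s = 9.00×10⁻⁶ mol L⁻¹
[OH⁻] = 2s = 1.80×10⁻⁵ mol L⁻¹

1.80×10⁻⁵ M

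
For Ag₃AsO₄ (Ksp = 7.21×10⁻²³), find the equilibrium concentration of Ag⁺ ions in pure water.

3.83×10⁻⁶ M

Ag₃AsO₄(s) ⇌ 3 Ag⁺(aq) + AsO₄³⁻(aq)
Let s be the molar solubility. Then [Ag⁺] = 3s and [AsO₄³⁻] = s.
Ksp = [Ag⁺]^3[AsO₄³⁻] = (3s)^3 · s = 27s^4 = 7.21×10⁻²³
s = 1.28×10⁻⁶ mol/L
[Ag⁺] = 3s = 3.83×10⁻⁶ mol/L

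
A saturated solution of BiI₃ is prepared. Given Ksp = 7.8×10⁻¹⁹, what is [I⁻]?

3.9×10⁻⁵ M

BiI₃(s) ⇌ Bi³⁺(aq) + 3 I⁻(aq)
Let s be the molar solubility. Then [Bi³⁺] = s and [I⁻] = 3s.
Ksp = [Bi³⁺][I⁻]^3 = s · (3s)^3 = 27s^4 = 7.8×10⁻¹⁹
s = 1.3×10⁻⁵ mol L⁻¹
[I⁻] = 3s = 3.9×10⁻⁵ mol L⁻¹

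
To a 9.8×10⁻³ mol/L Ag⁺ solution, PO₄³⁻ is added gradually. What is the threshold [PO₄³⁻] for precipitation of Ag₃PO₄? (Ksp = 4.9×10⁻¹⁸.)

Precipitation of each salt begins when its ion product equals Ksp.
Ag₃PO₄(s) ⇌ 3 Ag⁺(aq) + PO₄³⁻(aq)
Ksp = [Ag⁺]^3[PO₄³⁻] = [PO₄³⁻](9.8×10⁻³)^3
[PO₄³⁻] = 4.9×10⁻¹⁸ / (9.8×10⁻³)^3 = 5.2×10⁻¹²
[PO₄³⁻] = 5.2×10⁻¹² mol/L

5.2×10⁻¹² M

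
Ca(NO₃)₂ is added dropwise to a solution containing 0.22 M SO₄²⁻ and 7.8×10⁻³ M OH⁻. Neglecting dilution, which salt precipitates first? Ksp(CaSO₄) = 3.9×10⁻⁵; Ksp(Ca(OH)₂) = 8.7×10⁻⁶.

CaSO₄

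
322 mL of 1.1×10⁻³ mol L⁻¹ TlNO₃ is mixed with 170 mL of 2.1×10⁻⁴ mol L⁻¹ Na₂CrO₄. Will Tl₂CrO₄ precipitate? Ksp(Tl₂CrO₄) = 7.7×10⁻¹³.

Yes

Total volume after mixing = 322 + 170 = 492 mL.
[Tl⁺] = (1.1×10⁻³)(322)/492 = 7.2×10⁻⁴ mol L⁻¹
[CrO₄²⁻] = (2.1×10⁻⁴)(170)/492 = 7.3×10⁻⁵ mol L⁻¹
Q = [Tl⁺]^2[CrO₄²⁻] = 3.8×10⁻¹¹
Q = 3.8×10⁻¹¹ > Ksp = 7.7×10⁻¹³, so the solution is supersaturated and Tl₂CrO₄ precipitates.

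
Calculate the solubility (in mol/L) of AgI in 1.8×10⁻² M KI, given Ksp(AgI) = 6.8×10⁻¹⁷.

AgI(s) ⇌ Ag⁺(aq) + I⁻(aq)
Let s be the solubility of AgI here. The common ion gives [I⁻] ≈ 1.8×10⁻² M, and [Ag⁺] = s.
Ksp = [Ag⁺][I⁻] = s(1.8×10⁻²)
s = 6.8×10⁻¹⁷ / (1.8×10⁻²) = 3.8×10⁻¹⁵
s = 3.8×10⁻¹⁵ M

3.8×10⁻¹⁵ M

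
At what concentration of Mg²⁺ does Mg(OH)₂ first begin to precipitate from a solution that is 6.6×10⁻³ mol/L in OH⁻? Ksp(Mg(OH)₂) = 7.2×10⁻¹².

1.7×10⁻⁷ M

Precipitation of each salt begins when its ion product equals Ksp.
Mg(OH)₂(s) ⇌ Mg²⁺(aq) + 2 OH⁻(aq)
Ksp = [Mg²⁺][OH⁻]^2 = [Mg²⁺](6.6×10⁻³)^2
[Mg²⁺] = 7.2×10⁻¹² / (6.6×10⁻³)^2 = 1.7×10⁻⁷
[Mg²⁺] = 1.7×10⁻⁷ mol/L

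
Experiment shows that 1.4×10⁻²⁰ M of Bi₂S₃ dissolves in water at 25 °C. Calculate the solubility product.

Ksp = 5.8×10⁻⁹⁸

Bi₂S₃(s) ⇌ 2 Bi³⁺(aq) + 3 S²⁻(aq)
If s mol/L of Bi₂S₃ dissolves, [Bi³⁺] = 2s and [S²⁻] = 3s.
Ksp = [Bi³⁺]^2[S²⁻]^3 = (2s)^2 · (3s)^3 = 108s^5
Ksp = 108 × (1.4×10⁻²⁰)^5 = 5.8×10⁻⁹⁸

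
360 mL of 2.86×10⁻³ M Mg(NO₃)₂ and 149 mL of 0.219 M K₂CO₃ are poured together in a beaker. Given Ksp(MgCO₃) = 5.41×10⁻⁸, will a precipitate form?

Total volume after mixing = 360 + 149 = 509 mL.
[Mg²⁺] = (2.86×10⁻³)(360)/509 = 2.02×10⁻³ M
[CO₃²⁻] = (0.219)(149)/509 = 6.41×10⁻² M
Q = [Mg²⁺][CO₃²⁻] = 1.30×10⁻⁴
Because Q > Ksp (1.30×10⁻⁴ vs 5.41×10⁻⁸), a precipitate of MgCO₃ forms.

Yes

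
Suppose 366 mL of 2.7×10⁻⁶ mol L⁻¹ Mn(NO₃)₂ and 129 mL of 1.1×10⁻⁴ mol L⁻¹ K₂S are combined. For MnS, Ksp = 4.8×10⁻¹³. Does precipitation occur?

Yes

The combined volume is 495 mL.
[Mn²⁺] = (2.7×10⁻⁶)(366)/495 = 2.0×10⁻⁶ mol L⁻¹
[S²⁻] = (1.1×10⁻⁴)(129)/495 = 2.9×10⁻⁵ mol L⁻¹
Q = [Mn²⁺][S²⁻] = 5.7×10⁻¹¹
Since Q (5.7×10⁻¹¹) exceeds Ksp (4.8×10⁻¹³), MnS will precipitate.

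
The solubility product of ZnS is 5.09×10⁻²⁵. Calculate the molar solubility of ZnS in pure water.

7.13×10⁻¹³ M

ZnS(s) ⇌ Zn²⁺(aq) + S²⁻(aq)
If s mol/L of ZnS dissolves, [Zn²⁺] = s and [S²⁻] = s.
Ksp = [Zn²⁺][S²⁻] = s · s = s^2
s^2 = 5.09×10⁻²⁵
s = (5.09×10⁻²⁵)^(1/2) = 7.13×10⁻¹³ M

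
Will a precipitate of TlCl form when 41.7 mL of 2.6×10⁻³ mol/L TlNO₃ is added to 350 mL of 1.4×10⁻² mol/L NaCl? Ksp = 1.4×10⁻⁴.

The combined volume is 391.7 mL.
[Tl⁺] = (2.6×10⁻³)(41.7)/391.7 = 2.8×10⁻⁴ mol/L
[Cl⁻] = (1.4×10⁻²)(350)/391.7 = 1.3×10⁻² mol/L
Q = [Tl⁺][Cl⁻] = 3.5×10⁻⁶
Since Q (3.5×10⁻⁶) is less than Ksp (1.4×10⁻⁴), no TlCl precipitates.

No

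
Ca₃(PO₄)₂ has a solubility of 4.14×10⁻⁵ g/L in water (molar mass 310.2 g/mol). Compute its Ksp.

s = (4.14×10⁻⁵ g L⁻¹)/(310.2 g mol⁻¹) = 1.3346×10⁻⁷ M
Ca₃(PO₄)₂(s) ⇌ 3 Ca²⁺(aq) + 2 PO₄³⁻(aq)
For each mole of Ca₃(PO₄)₂ that dissolves per liter, [Ca²⁺] = 3s and [PO₄³⁻] = 2s; let s denote this solubility.
Ksp = [Ca²⁺]^3[PO₄³⁻]^2 = (3s)^3 · (2s)^2 = 108s^5
Ksp = 108 × (1.3346×10⁻⁷)^5 = 4.57×10⁻³³

Ksp = 4.57×10⁻³³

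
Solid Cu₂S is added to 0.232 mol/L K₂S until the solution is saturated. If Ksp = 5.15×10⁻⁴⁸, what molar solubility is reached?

2.36×10⁻²⁴ M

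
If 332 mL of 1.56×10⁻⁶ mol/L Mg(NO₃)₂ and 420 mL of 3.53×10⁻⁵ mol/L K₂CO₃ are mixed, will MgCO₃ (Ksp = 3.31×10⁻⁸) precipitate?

The combined volume is 752 mL.
[Mg²⁺] = (1.56×10⁻⁶)(332)/752 = 6.89×10⁻⁷ mol/L
[CO₃²⁻] = (3.53×10⁻⁵)(420)/752 = 1.97×10⁻⁵ mol/L
Q = [Mg²⁺][CO₃²⁻] = 1.36×10⁻¹¹
Q < Ksp (1.36×10⁻¹¹ vs 3.31×10⁻⁸); the solution remains unsaturated and no precipitate forms.

No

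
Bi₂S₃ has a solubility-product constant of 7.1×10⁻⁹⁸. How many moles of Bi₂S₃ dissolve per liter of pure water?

1.5×10⁻²⁰ M

Bi₂S₃(s) ⇌ 2 Bi³⁺(aq) + 3 S²⁻(aq)
For each mole of Bi₂S₃ that dissolves per liter, [Bi³⁺] = 2s and [S²⁻] = 3s; let s denote this solubility.
Ksp = [Bi³⁺]^2[S²⁻]^3 = (2s)^2 · (3s)^3 = 108s^5
108s^5 = 7.1×10⁻⁹⁸  ⇒  s^5 = 6.6×10⁻¹⁰⁰
Taking the 5th root, s = 1.5×10⁻²⁰ mol L⁻¹.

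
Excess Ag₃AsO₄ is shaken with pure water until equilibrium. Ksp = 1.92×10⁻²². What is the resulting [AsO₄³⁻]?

1.63×10⁻⁶ M

Ag₃AsO₄(s) ⇌ 3 Ag⁺(aq) + AsO₄³⁻(aq)
Call the molar solubility s, so that [Ag⁺] = 3s and [AsO₄³⁻] = s.
Ksp = [Ag⁺]^3[AsO₄³⁻] = (3s)^3 · s = 27s^4 = 1.92×10⁻²²
s = 1.63×10⁻⁶ mol L⁻¹
[AsO₄³⁻] = s = 1.63×10⁻⁶ mol L⁻¹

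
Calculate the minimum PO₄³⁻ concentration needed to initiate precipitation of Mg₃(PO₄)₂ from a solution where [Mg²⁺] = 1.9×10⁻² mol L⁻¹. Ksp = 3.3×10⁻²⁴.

Each salt precipitates once Q = Ksp for that salt.
Mg₃(PO₄)₂(s) ⇌ 3 Mg²⁺(aq) + 2 PO₄³⁻(aq)
Ksp = [Mg²⁺]^3[PO₄³⁻]^2 = [PO₄³⁻]^2(1.9×10⁻²)^3
[PO₄³⁻]^2 = 3.3×10⁻²⁴ / (1.9×10⁻²)^3 = 4.8×10⁻¹⁹
[PO₄³⁻] = 6.9×10⁻¹⁰ mol L⁻¹

6.9×10⁻¹⁰ M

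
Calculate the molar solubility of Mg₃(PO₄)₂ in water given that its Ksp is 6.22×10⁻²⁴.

8.96×10⁻⁶ M

Mg₃(PO₄)₂(s) ⇌ 3 Mg²⁺(aq) + 2 PO₄³⁻(aq)
If s mol/L of Mg₃(PO₄)₂ dissolves, [Mg²⁺] = 3s and [PO₄³⁻] = 2s.
Ksp = [Mg²⁺]^3[PO₄³⁻]^2 = (3s)^3 · (2s)^2 = 108s^5
108s^5 = 6.22×10⁻²⁴  ⇒  s^5 = 5.76×10⁻²⁶
Taking the 5th root, s = 8.96×10⁻⁶ mol/L.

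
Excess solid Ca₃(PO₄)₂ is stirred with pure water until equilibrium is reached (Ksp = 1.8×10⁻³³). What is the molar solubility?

1.1×10⁻⁷ M

Ca₃(PO₄)₂(s) ⇌ 3 Ca²⁺(aq) + 2 PO₄³⁻(aq)
If s mol/L of Ca₃(PO₄)₂ dissolves, [Ca²⁺] = 3s and [PO₄³⁻] = 2s.
Ksp = [Ca²⁺]^3[PO₄³⁻]^2 = (3s)^3 · (2s)^2 = 108s^5
108s^5 = 1.8×10⁻³³  ⇒  s^5 = 1.7×10⁻³⁵
s = 1.1×10⁻⁷ mol/L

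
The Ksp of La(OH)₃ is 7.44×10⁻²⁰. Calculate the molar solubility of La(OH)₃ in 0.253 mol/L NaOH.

4.59×10⁻¹⁸ M

La(OH)₃(s) ⇌ La³⁺(aq) + 3 OH⁻(aq)
OH⁻ is already present at 0.253 mol/L. If s mol/L of La(OH)₃ dissolves, [La³⁺] = s while [OH⁻] ≈ 0.253 mol/L.
Ksp = [La³⁺][OH⁻]^3 = s(0.253)^3
s = 7.44×10⁻²⁰ / (0.253)^3 = 4.59×10⁻¹⁸
s = 4.59×10⁻¹⁸ mol/L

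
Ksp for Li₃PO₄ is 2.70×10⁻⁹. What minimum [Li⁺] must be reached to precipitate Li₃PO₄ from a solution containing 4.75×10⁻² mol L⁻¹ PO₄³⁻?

A salt starts to precipitate once the ion product Q reaches its Ksp.
Li₃PO₄(s) ⇌ 3 Li⁺(aq) + PO₄³⁻(aq)
Ksp = [Li⁺]^3[PO₄³⁻] = [Li⁺]^3(4.75×10⁻²)
[Li⁺]^3 = 2.70×10⁻⁹ / (4.75×10⁻²) = 5.68×10⁻⁸
[Li⁺] = 3.84×10⁻³ mol L⁻¹

3.84×10⁻³ M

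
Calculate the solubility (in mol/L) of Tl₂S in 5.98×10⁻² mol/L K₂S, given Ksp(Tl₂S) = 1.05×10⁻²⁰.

2.10×10⁻¹⁰ M

Tl₂S(s) ⇌ 2 Tl⁺(aq) + S²⁻(aq)
Let s be the solubility of Tl₂S here. The common ion gives [S²⁻] ≈ 5.98×10⁻² mol/L, and [Tl⁺] = 2s.
Ksp = [Tl⁺]^2[S²⁻] = (2s)^2(5.98×10⁻²)
(2s)^2 = 1.05×10⁻²⁰ / (5.98×10⁻²) = 1.76×10⁻¹⁹
s = 2.10×10⁻¹⁰ mol/L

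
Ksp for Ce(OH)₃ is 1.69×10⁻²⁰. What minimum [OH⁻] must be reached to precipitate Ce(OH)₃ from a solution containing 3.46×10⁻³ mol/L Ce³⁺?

1.70×10⁻⁶ M

A salt starts to precipitate once the ion product Q reaches its Ksp.
Ce(OH)₃(s) ⇌ Ce³⁺(aq) + 3 OH⁻(aq)
Ksp = [Ce³⁺][OH⁻]^3 = [OH⁻]^3(3.46×10⁻³)
[OH⁻]^3 = 1.69×10⁻²⁰ / (3.46×10⁻³) = 4.88×10⁻¹⁸
[OH⁻] = 1.70×10⁻⁶ mol/L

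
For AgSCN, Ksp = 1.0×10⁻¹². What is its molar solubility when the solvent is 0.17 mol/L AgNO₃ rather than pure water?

AgSCN(s) ⇌ Ag⁺(aq) + SCN⁻(aq)
Let s be the solubility of AgSCN here. The common ion gives [Ag⁺] ≈ 0.17 mol/L, and [SCN⁻] = s.
Ksp = [Ag⁺][SCN⁻] = (0.17)s
s = 1.0×10⁻¹² / (0.17) = 5.9×10⁻¹²
s = 5.9×10⁻¹² mol/L

5.9×10⁻¹² M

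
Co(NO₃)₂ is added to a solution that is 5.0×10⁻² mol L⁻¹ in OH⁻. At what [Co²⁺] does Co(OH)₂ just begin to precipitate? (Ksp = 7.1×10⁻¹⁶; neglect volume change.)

Precipitation of each salt begins when its ion product equals Ksp.
Co(OH)₂(s) ⇌ Co²⁺(aq) + 2 OH⁻(aq)
Ksp = [Co²⁺][OH⁻]^2 = [Co²⁺](5.0×10⁻²)^2
[Co²⁺] = 7.1×10⁻¹⁶ / (5.0×10⁻²)^2 = 2.8×10⁻¹³
[Co²⁺] = 2.8×10⁻¹³ mol L⁻¹

2.8×10⁻¹³ M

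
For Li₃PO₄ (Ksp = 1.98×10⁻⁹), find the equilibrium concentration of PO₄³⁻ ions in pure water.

Li₃PO₄(s) ⇌ 3 Li⁺(aq) + PO₄³⁻(aq)
For each mole of Li₃PO₄ that dissolves per liter, [Li⁺] = 3s and [PO₄³⁻] = s; let s denote this solubility.
Ksp = [Li⁺]^3[PO₄³⁻] = (3s)^3 · s = 27s^4 = 1.98×10⁻⁹
s = 2.93×10⁻³ mol/L
[PO₄³⁻] = s = 2.93×10⁻³ mol/L

2.93×10⁻³ M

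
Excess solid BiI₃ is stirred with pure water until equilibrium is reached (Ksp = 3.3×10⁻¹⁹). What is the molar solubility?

1.1×10⁻⁵ M

BiI₃(s) ⇌ Bi³⁺(aq) + 3 I⁻(aq)
For each mole of BiI₃ that dissolves per liter, [Bi³⁺] = s and [I⁻] = 3s; let s denote this solubility.
Ksp = [Bi³⁺][I⁻]^3 = s · (3s)^3 = 27s^4
27s^4 = 3.3×10⁻¹⁹  ⇒  s^4 = 1.2×10⁻²⁰
s = (1.2×10⁻²⁰)^(1/4) = 1.1×10⁻⁵ mol L⁻¹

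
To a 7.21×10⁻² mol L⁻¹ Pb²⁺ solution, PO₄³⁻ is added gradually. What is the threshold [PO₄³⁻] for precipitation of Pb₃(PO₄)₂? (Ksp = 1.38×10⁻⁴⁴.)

Precipitation of each salt begins when its ion product equals Ksp.
Pb₃(PO₄)₂(s) ⇌ 3 Pb²⁺(aq) + 2 PO₄³⁻(aq)
Ksp = [Pb²⁺]^3[PO₄³⁻]^2 = [PO₄³⁻]^2(7.21×10⁻²)^3
[PO₄³⁻]^2 = 1.38×10⁻⁴⁴ / (7.21×10⁻²)^3 = 3.68×10⁻⁴¹
[PO₄³⁻] = 6.07×10⁻²¹ mol L⁻¹

6.07×10⁻²¹ M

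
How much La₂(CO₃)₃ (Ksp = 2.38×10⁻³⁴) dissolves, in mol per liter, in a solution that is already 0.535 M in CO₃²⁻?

1.97×10⁻¹⁷ M

La₂(CO₃)₃(s) ⇌ 2 La³⁺(aq) + 3 CO₃²⁻(aq)
Let s be the solubility of La₂(CO₃)₃ here. The common ion gives [CO₃²⁻] ≈ 0.535 M, and [La³⁺] = 2s.
Ksp = [La³⁺]^2[CO₃²⁻]^3 = (2s)^2(0.535)^3
(2s)^2 = 2.38×10⁻³⁴ / (0.535)^3 = 1.55×10⁻³³
s = 1.97×10⁻¹⁷ M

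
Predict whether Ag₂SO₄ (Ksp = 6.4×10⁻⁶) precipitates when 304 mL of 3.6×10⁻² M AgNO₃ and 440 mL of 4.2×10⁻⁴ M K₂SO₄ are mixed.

No

After mixing, V = 304 mL + 440 mL = 744 mL.
[Ag⁺] = (3.6×10⁻²)(304)/744 = 1.5×10⁻² M
[SO₄²⁻] = (4.2×10⁻⁴)(440)/744 = 2.5×10⁻⁴ M
Q = [Ag⁺]^2[SO₄²⁻] = 5.4×10⁻⁸
Q < Ksp (5.4×10⁻⁸ vs 6.4×10⁻⁶); the solution remains unsaturated and no precipitate forms.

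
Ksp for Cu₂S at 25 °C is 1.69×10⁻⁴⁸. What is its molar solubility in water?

7.50×10⁻¹⁷ M

Cu₂S(s) ⇌ 2 Cu⁺(aq) + S²⁻(aq)
For each mole of Cu₂S that dissolves per liter, [Cu⁺] = 2s and [S²⁻] = s; let s denote this solubility.
Ksp = [Cu⁺]^2[S²⁻] = (2s)^2 · s = 4s^3
4s^3 = 1.69×10⁻⁴⁸  ⇒  s^3 = 4.23×10⁻⁴⁹
s = 7.50×10⁻¹⁷ M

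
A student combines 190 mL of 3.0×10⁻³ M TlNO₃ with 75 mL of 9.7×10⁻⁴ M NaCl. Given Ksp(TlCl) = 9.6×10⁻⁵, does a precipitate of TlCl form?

No

The combined volume is 265 mL.
[Tl⁺] = (3.0×10⁻³)(190)/265 = 2.2×10⁻³ M
[Cl⁻] = (9.7×10⁻⁴)(75)/265 = 2.7×10⁻⁴ M
Q = [Tl⁺][Cl⁻] = 5.9×10⁻⁷
Since Q (5.9×10⁻⁷) is less than Ksp (9.6×10⁻⁵), no TlCl precipitates.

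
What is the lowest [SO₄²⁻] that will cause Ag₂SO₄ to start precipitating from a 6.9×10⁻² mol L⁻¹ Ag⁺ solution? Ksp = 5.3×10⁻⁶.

A salt starts to precipitate once the ion product Q reaches its Ksp.
Ag₂SO₄(s) ⇌ 2 Ag⁺(aq) + SO₄²⁻(aq)
Ksp = [Ag⁺]^2[SO₄²⁻] = [SO₄²⁻](6.9×10⁻²)^2
[SO₄²⁻] = 5.3×10⁻⁶ / (6.9×10⁻²)^2 = 1.1×10⁻³
[SO₄²⁻] = 1.1×10⁻³ mol L⁻¹

1.1×10⁻³ M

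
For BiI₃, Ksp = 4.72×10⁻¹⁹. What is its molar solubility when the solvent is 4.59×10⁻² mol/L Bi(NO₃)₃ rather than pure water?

7.25×10⁻⁷ M

BiI₃(s) ⇌ Bi³⁺(aq) + 3 I⁻(aq)
Bi³⁺ is already present at 4.59×10⁻² mol/L. If s mol/L of BiI₃ dissolves, [I⁻] = 3s while [Bi³⁺] ≈ 4.59×10⁻² mol/L.
Ksp = [Bi³⁺][I⁻]^3 = (4.59×10⁻²)(3s)^3
(3s)^3 = 4.72×10⁻¹⁹ / (4.59×10⁻²) = 1.03×10⁻¹⁷
s = 7.25×10⁻⁷ mol/L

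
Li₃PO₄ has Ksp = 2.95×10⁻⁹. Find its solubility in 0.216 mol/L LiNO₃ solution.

2.93×10⁻⁷ M

Li₃PO₄(s) ⇌ 3 Li⁺(aq) + PO₄³⁻(aq)
With Li⁺ already at 0.216 mol/L and s small, take [Li⁺] ≈ 0.216 mol/L and [PO₄³⁻] = s.
Ksp = [Li⁺]^3[PO₄³⁻] = (0.216)^3s
s = 2.95×10⁻⁹ / (0.216)^3 = 2.93×10⁻⁷
s = 2.93×10⁻⁷ mol/L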